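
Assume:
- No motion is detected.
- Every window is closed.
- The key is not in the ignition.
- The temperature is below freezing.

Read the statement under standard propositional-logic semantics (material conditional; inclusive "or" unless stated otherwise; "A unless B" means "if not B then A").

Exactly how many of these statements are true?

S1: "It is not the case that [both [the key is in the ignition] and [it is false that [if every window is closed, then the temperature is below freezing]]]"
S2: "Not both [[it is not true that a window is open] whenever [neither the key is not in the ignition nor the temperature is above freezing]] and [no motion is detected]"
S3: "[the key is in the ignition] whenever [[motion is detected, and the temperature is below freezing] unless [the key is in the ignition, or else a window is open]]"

2

Let R = "the key is in the ignition" (F), Q = "a window is open" (F), S = "the temperature is below freezing" (T), P = "motion is detected" (F).

S1: In symbols: ~(R & ~(~Q -> S))

~Q = ~F = T
~Q -> S = T -> T = T
~(~Q -> S) = ~T = F
R & ~(~Q -> S) = F & F = F
~(R & ~(~Q -> S)) = ~F = T
Hence S1 is true.

S2: This is ((~R nor ~S) -> ~Q) nand ~P.

~R = ~F = T
~S = ~T = F
~R nor ~S = T nor F = F
~Q = ~F = T
(~R nor ~S) -> ~Q = F -> T = T
~P = ~F = T
((~R nor ~S) -> ~Q) nand ~P = T nand T = F
Thus S2 is false.

S3: This is ((P & S) | (R | Q)) -> R.

P & S = F & T = F
R | Q = F | F = F
(P & S) | (R | Q) = F | F = F
((P & S) | (R | Q)) -> R = F -> F = T
So S3 is true.

True statements: 2 (S1, S3).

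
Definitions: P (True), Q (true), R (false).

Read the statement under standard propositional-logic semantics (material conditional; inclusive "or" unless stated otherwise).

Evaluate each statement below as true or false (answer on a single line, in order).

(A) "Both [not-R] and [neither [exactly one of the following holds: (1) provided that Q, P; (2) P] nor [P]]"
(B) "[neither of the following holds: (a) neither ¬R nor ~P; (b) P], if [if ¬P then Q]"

(A): In symbols: not R and (((Q -> P) xor P) nor P)

not R = not False = True
Q -> P = True -> True = True
(Q -> P) xor P = True xor True = False
((Q -> P) xor P) nor P = False nor True = False
not R and (((Q -> P) xor P) nor P) = True and False = False
Hence (A) is false.

(B): In symbols: (not P -> Q) -> ((not R nor not P) nor P)

not P = not True = False
not P -> Q = False -> True = True
not R = not False = True
not P = not True = False
not R nor not P = True nor False = False
(not R nor not P) nor P = False nor True = False
(not P -> Q) -> ((not R nor not P) nor P) = True -> False = False
Hence (B) is false.

(A) False / (B) False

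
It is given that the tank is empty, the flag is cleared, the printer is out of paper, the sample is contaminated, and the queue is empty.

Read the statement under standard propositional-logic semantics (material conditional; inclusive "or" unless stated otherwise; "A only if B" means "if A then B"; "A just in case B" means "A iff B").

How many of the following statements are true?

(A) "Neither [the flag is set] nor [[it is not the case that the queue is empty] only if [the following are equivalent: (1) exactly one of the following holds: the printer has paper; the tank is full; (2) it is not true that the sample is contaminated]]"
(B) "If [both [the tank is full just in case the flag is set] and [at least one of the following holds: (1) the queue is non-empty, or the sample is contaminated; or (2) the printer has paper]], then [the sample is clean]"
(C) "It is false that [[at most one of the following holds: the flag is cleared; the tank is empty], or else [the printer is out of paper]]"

0

Let N = "the flag is set" (F), W = "the queue is empty" (T), Q = "the printer has paper" (F), D = "the tank is full" (F), V = "the sample is contaminated" (T).

(A): In symbols: N nor (~W -> ((Q xor D) <-> ~V))

~W = ~T = F
Q xor D = F xor F = F
~V = ~T = F
(Q xor D) <-> ~V = F <-> F = T
~W -> ((Q xor D) <-> ~V) = F -> T = T
N nor (~W -> ((Q xor D) <-> ~V)) = F nor T = F
So (A) is false.

(B): Formalization: ((D <-> N) & ((~W | V) | Q)) -> ~V

D <-> N = F <-> F = T
~W = ~T = F
~W | V = F | T = T
(~W | V) | Q = T | F = T
(D <-> N) & ((~W | V) | Q) = T & T = T
~V = ~T = F
((D <-> N) & ((~W | V) | Q)) -> ~V = T -> F = F
Hence (B) is false.

(C): This is ~((~N nand ~D) | ~Q).

~N = ~F = T
~D = ~F = T
~N nand ~D = T nand T = F
~Q = ~F = T
(~N nand ~D) | ~Q = F | T = T
~((~N nand ~D) | ~Q) = ~T = F
Hence (C) is false.

Count: 0.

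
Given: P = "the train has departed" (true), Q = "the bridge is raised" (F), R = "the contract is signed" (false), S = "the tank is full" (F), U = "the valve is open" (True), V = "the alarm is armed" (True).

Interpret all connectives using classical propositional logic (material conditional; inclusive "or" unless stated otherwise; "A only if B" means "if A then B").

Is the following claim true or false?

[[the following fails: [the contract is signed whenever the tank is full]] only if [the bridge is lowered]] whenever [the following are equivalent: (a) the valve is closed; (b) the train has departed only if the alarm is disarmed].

This is (~U <-> (P -> ~V)) -> (~(S -> R) -> ~Q).

~U = ~T = F
~V = ~T = F
P -> ~V = T -> F = F
~U <-> (P -> ~V) = F <-> F = T
S -> R = F -> F = T
~(S -> R) = ~T = F
~Q = ~F = T
~(S -> R) -> ~Q = F -> T = T
(~U <-> (P -> ~V)) -> (~(S -> R) -> ~Q) = T -> T = T

True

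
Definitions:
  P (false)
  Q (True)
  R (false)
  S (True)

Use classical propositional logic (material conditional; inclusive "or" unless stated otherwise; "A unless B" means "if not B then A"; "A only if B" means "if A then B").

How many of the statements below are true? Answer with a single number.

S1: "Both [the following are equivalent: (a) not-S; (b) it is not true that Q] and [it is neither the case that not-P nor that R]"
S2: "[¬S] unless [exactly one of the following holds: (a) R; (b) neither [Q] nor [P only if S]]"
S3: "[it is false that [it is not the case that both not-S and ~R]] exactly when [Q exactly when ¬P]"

S1: In symbols: (¬S ↔ ¬Q) ∧ (¬P ↓ R)

¬S = ¬T = F
¬Q = ¬T = F
¬S ↔ ¬Q = F ↔ F = T
¬P = ¬F = T
¬P ↓ R = T ↓ F = F
(¬S ↔ ¬Q) ∧ (¬P ↓ R) = T ∧ F = F
Thus S1 is false.

S2: In symbols: ¬S ∨ (R ⊕ (Q ↓ (P → S)))

¬S = ¬T = F
P → S = F → T = T
Q ↓ (P → S) = T ↓ T = F
R ⊕ (Q ↓ (P → S)) = F ⊕ F = F
¬S ∨ (R ⊕ (Q ↓ (P → S))) = F ∨ F = F
Thus S2 is false.

S3: Formalization: ¬(¬S ↑ ¬R) ↔ (Q ↔ ¬P)

¬S = ¬T = F
¬R = ¬F = T
¬S ↑ ¬R = F ↑ T = T
¬(¬S ↑ ¬R) = ¬T = F
¬P = ¬F = T
Q ↔ ¬P = T ↔ T = T
¬(¬S ↑ ¬R) ↔ (Q ↔ ¬P) = F ↔ T = F
Thus S3 is false.

Count: 0.

0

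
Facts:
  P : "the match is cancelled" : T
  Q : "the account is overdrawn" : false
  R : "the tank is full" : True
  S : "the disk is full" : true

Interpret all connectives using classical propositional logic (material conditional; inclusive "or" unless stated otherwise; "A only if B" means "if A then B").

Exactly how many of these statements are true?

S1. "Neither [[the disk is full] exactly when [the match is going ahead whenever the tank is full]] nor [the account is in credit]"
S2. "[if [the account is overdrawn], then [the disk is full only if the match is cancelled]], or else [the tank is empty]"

S1: Parsed as (S <-> (R -> ~P)) nor ~Q

~P = ~T = F
R -> ~P = T -> F = F
S <-> (R -> ~P) = T <-> F = F
~Q = ~F = T
(S <-> (R -> ~P)) nor ~Q = F nor T = F
Thus S1 is false.

S2: Parsed as (Q -> (S -> P)) | ~R

S -> P = T -> T = T
Q -> (S -> P) = F -> T = T
~R = ~T = F
(Q -> (S -> P)) | ~R = T | F = T
Hence S2 is true.

1 of the 2 statements is true (S2).

1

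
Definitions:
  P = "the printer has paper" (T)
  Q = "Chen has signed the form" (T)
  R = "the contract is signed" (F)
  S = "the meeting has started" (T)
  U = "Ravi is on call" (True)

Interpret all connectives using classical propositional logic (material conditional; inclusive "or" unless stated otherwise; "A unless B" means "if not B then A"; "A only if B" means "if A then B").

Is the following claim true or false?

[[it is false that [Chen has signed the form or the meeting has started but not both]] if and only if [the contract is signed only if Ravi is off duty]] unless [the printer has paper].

Formalization: (~(Q xor S) <-> (R -> ~U)) | P

Q xor S = T xor T = F
~(Q xor S) = ~F = T
~U = ~T = F
R -> ~U = F -> F = T
~(Q xor S) <-> (R -> ~U) = T <-> T = T
(~(Q xor S) <-> (R -> ~U)) | P = T | T = T

The statement is true.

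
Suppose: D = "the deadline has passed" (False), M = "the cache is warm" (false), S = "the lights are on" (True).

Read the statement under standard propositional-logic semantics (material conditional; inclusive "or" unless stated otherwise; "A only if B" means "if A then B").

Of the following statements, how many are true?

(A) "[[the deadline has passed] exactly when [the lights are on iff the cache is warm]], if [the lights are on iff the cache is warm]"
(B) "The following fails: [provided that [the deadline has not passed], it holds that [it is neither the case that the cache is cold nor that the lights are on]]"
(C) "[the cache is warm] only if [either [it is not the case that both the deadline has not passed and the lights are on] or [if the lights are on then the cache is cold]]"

3

(A): In symbols: (S ↔ M) → (D ↔ (S ↔ M))

S ↔ M = T ↔ F = F
S ↔ M = T ↔ F = F
D ↔ (S ↔ M) = F ↔ F = T
(S ↔ M) → (D ↔ (S ↔ M)) = F → T = T
So (A) is true.

(B): Formalization: ¬(¬D → (¬M ↓ S))

¬D = ¬F = T
¬M = ¬F = T
¬M ↓ S = T ↓ T = F
¬D → (¬M ↓ S) = T → F = F
¬(¬D → (¬M ↓ S)) = ¬F = T
Thus (B) is true.

(C): Parsed as M → ((¬D ↑ S) ∨ (S → ¬M))

¬D = ¬F = T
¬D ↑ S = T ↑ T = F
¬M = ¬F = T
S → ¬M = T → T = T
(¬D ↑ S) ∨ (S → ¬M) = F ∨ T = T
M → ((¬D ↑ S) ∨ (S → ¬M)) = F → T = T
Thus (C) is true.

3 of the 3 statements are true.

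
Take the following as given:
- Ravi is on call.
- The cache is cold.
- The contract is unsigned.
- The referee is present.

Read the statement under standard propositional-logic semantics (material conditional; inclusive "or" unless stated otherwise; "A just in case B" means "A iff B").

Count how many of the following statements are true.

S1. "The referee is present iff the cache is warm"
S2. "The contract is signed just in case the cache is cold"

0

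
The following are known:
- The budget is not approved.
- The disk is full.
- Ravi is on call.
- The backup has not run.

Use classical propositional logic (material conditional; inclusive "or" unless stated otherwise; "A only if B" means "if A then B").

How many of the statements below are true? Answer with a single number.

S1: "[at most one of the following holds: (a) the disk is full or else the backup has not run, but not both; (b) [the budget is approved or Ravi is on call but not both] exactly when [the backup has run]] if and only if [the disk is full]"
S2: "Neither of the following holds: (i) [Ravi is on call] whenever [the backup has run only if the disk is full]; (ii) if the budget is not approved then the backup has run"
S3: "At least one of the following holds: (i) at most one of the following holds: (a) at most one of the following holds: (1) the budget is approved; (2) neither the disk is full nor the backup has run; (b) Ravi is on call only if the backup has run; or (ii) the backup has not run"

2

Let Q = "the disk is full" (T), S = "the backup has run" (F), P = "the budget is approved" (F), R = "Ravi is on call" (T).

S1: In symbols: ((Q xor ~S) nand ((P xor R) <-> S)) <-> Q

~S = ~F = T
Q xor ~S = T xor T = F
P xor R = F xor T = T
(P xor R) <-> S = T <-> F = F
(Q xor ~S) nand ((P xor R) <-> S) = F nand F = T
((Q xor ~S) nand ((P xor R) <-> S)) <-> Q = T <-> T = T
So S1 is true.

S2: Parsed as ((S -> Q) -> R) nor (~P -> S)

S -> Q = F -> T = T
(S -> Q) -> R = T -> T = T
~P = ~F = T
~P -> S = T -> F = F
((S -> Q) -> R) nor (~P -> S) = T nor F = F
So S2 is false.

S3: Parsed as ((P nand (Q nor S)) nand (R -> S)) | ~S

Q nor S = T nor F = F
P nand (Q nor S) = F nand F = T
R -> S = T -> F = F
(P nand (Q nor S)) nand (R -> S) = T nand F = T
~S = ~F = T
((P nand (Q nor S)) nand (R -> S)) | ~S = T | T = T
Hence S3 is true.

2 of the 3 statements are true.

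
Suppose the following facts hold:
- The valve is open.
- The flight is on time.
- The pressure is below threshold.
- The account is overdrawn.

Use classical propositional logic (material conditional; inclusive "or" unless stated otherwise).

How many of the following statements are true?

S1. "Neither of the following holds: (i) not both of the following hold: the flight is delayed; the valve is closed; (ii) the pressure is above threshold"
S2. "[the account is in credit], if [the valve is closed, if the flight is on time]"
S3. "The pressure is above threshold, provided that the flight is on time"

1

Let Q = "the flight is delayed" (F), P = "the valve is open" (T), R = "the pressure is above threshold" (F), S = "the account is overdrawn" (T).

S1: Parsed as (Q ↑ ¬P) ↓ R

¬P = ¬T = F
Q ↑ ¬P = F ↑ F = T
(Q ↑ ¬P) ↓ R = T ↓ F = F
Thus S1 is false.

S2: This is (¬Q → ¬P) → ¬S.

¬Q = ¬F = T
¬P = ¬T = F
¬Q → ¬P = T → F = F
¬S = ¬T = F
(¬Q → ¬P) → ¬S = F → F = T
So S2 is true.

S3: In symbols: ¬Q → R

¬Q = ¬F = T
¬Q → R = T → F = F
Thus S3 is false.

1 of the 3 statements is true (S2).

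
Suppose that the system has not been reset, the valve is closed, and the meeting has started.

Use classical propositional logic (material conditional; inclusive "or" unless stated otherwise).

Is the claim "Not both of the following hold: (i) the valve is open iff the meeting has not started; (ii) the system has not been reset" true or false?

Let N = "the valve is open" (F), L = "the meeting has started" (T), Q = "the system has been reset" (F).
This is (N ↔ ¬L) ↑ ¬Q.

¬L = ¬T = F
N ↔ ¬L = F ↔ F = T
¬Q = ¬F = T
(N ↔ ¬L) ↑ ¬Q = T ↑ T = F

False.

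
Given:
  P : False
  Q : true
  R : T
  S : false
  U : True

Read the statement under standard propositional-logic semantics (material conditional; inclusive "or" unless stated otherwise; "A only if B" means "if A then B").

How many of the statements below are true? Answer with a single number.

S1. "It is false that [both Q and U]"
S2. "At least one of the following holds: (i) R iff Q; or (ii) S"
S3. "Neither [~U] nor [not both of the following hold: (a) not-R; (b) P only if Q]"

S1: This is not (Q and U).

Q and U = True and True = True
not (Q and U) = not True = False
So S1 is false.

S2: Parsed as (R iff Q) or S

R iff Q = True iff True = True
(R iff Q) or S = True or False = True
So S2 is true.

S3: Formalization: not U nor (not R nand (P -> Q))

not U = not True = False
not R = not True = False
P -> Q = False -> True = True
not R nand (P -> Q) = False nand True = True
not U nor (not R nand (P -> Q)) = False nor True = False
Hence S3 is false.

True statements: 1 (S2).

1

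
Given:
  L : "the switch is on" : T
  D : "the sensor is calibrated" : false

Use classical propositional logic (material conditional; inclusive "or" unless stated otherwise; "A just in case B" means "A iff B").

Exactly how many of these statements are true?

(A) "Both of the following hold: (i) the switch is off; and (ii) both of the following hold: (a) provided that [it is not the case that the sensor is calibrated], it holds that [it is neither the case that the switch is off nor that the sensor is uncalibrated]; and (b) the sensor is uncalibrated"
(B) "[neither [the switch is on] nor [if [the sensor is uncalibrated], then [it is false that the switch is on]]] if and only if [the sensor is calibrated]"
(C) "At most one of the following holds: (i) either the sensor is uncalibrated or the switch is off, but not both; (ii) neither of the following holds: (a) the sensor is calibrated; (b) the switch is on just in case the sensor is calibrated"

1

(A): In symbols: ¬L ∧ ((¬D → (¬L ↓ ¬D)) ∧ ¬D)

¬L = ¬T = F
¬D = ¬F = T
¬L = ¬T = F
¬D = ¬F = T
¬L ↓ ¬D = F ↓ T = F
¬D → (¬L ↓ ¬D) = T → F = F
¬D = ¬F = T
(¬D → (¬L ↓ ¬D)) ∧ ¬D = F ∧ T = F
¬L ∧ ((¬D → (¬L ↓ ¬D)) ∧ ¬D) = F ∧ F = F
Hence (A) is false.

(B): Formalization: (L ↓ (¬D → ¬L)) ↔ D

¬D = ¬F = T
¬L = ¬T = F
¬D → ¬L = T → F = F
L ↓ (¬D → ¬L) = T ↓ F = F
(L ↓ (¬D → ¬L)) ↔ D = F ↔ F = T
So (B) is true.

(C): In symbols: (¬D ⊕ ¬L) ↑ (D ↓ (L ↔ D))

¬D = ¬F = T
¬L = ¬T = F
¬D ⊕ ¬L = T ⊕ F = T
L ↔ D = T ↔ F = F
D ↓ (L ↔ D) = F ↓ F = T
(¬D ⊕ ¬L) ↑ (D ↓ (L ↔ D)) = T ↑ T = F
So (C) is false.

Count: 1.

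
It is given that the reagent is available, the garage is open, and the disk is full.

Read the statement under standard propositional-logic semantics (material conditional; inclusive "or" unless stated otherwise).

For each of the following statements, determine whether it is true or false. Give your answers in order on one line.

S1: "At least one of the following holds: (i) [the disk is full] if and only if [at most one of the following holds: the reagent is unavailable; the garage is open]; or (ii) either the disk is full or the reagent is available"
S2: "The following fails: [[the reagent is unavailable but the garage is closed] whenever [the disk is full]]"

Let M = "the disk is full" (T), V = "the reagent is available" (T), W = "the garage is closed" (F).

S1: Parsed as (M <-> (~V nand ~W)) | (M | V)

~V = ~T = F
~W = ~F = T
~V nand ~W = F nand T = T
M <-> (~V nand ~W) = T <-> T = T
M | V = T | T = T
(M <-> (~V nand ~W)) | (M | V) = T | T = T
Hence S1 is true.

S2: Parsed as ~(M -> (~V & W))

~V = ~T = F
~V & W = F & F = F
M -> (~V & W) = T -> F = F
~(M -> (~V & W)) = ~F = T
Hence S2 is true.

S1 T, S2 T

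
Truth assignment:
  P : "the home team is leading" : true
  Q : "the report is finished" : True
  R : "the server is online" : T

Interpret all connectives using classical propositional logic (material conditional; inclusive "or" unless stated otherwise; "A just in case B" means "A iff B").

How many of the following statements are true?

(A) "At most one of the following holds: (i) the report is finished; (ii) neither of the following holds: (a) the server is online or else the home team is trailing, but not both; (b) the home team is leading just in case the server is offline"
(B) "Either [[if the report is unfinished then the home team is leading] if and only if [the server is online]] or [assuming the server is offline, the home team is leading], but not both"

(A): This is Q nand ((R xor ~P) nor (P <-> ~R)).

~P = ~T = F
R xor ~P = T xor F = T
~R = ~T = F
P <-> ~R = T <-> F = F
(R xor ~P) nor (P <-> ~R) = T nor F = F
Q nand ((R xor ~P) nor (P <-> ~R)) = T nand F = T
Thus (A) is true.

(B): This is ((~Q -> P) <-> R) xor (~R -> P).

~Q = ~T = F
~Q -> P = F -> T = T
(~Q -> P) <-> R = T <-> T = T
~R = ~T = F
~R -> P = F -> T = T
((~Q -> P) <-> R) xor (~R -> P) = T xor T = F
Hence (B) is false.

1 of the 2 statements is true ((A)).

1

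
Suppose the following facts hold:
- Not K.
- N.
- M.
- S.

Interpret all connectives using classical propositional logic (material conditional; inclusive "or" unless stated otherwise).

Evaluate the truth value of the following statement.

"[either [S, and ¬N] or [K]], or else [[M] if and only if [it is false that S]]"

False.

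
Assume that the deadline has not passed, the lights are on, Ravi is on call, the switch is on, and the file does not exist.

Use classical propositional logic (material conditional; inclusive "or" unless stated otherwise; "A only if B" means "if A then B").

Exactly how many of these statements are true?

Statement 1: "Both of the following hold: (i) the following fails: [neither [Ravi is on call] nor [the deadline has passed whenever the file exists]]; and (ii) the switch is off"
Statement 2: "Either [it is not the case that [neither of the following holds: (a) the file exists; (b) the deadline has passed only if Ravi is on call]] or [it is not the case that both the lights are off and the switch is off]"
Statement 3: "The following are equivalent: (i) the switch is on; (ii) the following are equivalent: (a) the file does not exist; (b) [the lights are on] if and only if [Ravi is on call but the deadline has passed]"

Let R = "Ravi is on call" (True), U = "the file exists" (False), P = "the deadline has passed" (False), S = "the switch is on" (True), Q = "the lights are on" (True).

Statement 1: Parsed as not (R nor (U -> P)) and not S

U -> P = False -> False = True
R nor (U -> P) = True nor True = False
not (R nor (U -> P)) = not False = True
not S = not True = False
not (R nor (U -> P)) and not S = True and False = False
So Statement 1 is false.

Statement 2: In symbols: not (U nor (P -> R)) or (not Q nand not S)

P -> R = False -> True = True
U nor (P -> R) = False nor True = False
not (U nor (P -> R)) = not False = True
not Q = not True = False
not S = not True = False
not Q nand not S = False nand False = True
not (U nor (P -> R)) or (not Q nand not S) = True or True = True
Hence Statement 2 is true.

Statement 3: This is S iff (not U iff (Q iff (R and P))).

not U = not False = True
R and P = True and False = False
Q iff (R and P) = True iff False = False
not U iff (Q iff (R and P)) = True iff False = False
S iff (not U iff (Q iff (R and P))) = True iff False = False
So Statement 3 is false.

Count: 1.

1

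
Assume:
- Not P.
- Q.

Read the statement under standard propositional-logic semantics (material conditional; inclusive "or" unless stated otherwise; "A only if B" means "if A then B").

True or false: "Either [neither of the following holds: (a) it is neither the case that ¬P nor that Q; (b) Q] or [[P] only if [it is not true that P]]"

True.

Formalization: ((¬P ↓ Q) ↓ Q) ∨ (P → ¬P)

¬P = ¬F = T
¬P ↓ Q = T ↓ T = F
(¬P ↓ Q) ↓ Q = F ↓ T = F
¬P = ¬F = T
P → ¬P = F → T = T
((¬P ↓ Q) ↓ Q) ∨ (P → ¬P) = F ∨ T = T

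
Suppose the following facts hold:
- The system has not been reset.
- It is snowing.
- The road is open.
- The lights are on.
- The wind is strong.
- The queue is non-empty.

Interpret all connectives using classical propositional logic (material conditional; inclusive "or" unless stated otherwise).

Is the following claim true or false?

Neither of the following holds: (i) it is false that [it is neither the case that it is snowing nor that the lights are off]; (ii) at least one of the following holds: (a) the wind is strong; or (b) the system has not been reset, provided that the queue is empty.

Let Q = "it is snowing" (True), S = "the lights are on" (True), U = "the wind is strong" (True), V = "the queue is empty" (False), P = "the system has been reset" (False).
This is not (Q nor not S) nor (U or (V -> not P)).

not S = not True = False
Q nor not S = True nor False = False
not (Q nor not S) = not False = True
not P = not False = True
V -> not P = False -> True = True
U or (V -> not P) = True or True = True
not (Q nor not S) nor (U or (V -> not P)) = True nor True = False

false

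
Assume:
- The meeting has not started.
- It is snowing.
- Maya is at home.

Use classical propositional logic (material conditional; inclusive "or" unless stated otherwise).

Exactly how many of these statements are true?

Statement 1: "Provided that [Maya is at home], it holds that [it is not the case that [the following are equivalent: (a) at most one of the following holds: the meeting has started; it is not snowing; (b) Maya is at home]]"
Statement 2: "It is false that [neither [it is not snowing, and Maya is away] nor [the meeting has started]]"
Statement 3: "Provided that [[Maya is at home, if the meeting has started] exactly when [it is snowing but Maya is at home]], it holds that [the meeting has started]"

Let R = "Maya is at home" (True), P = "the meeting has started" (False), Q = "it is snowing" (True).

Statement 1: Formalization: R -> not ((P nand not Q) iff R)

not Q = not True = False
P nand not Q = False nand False = True
(P nand not Q) iff R = True iff True = True
not ((P nand not Q) iff R) = not True = False
R -> not ((P nand not Q) iff R) = True -> False = False
Thus Statement 1 is false.

Statement 2: Formalization: not ((not Q and not R) nor P)

not Q = not True = False
not R = not True = False
not Q and not R = False and False = False
(not Q and not R) nor P = False nor False = True
not ((not Q and not R) nor P) = not True = False
Thus Statement 2 is false.

Statement 3: In symbols: ((P -> R) iff (Q and R)) -> P

P -> R = False -> True = True
Q and R = True and True = True
(P -> R) iff (Q and R) = True iff True = True
((P -> R) iff (Q and R)) -> P = True -> False = False
Thus Statement 3 is false.

True statements: 0 (none).

0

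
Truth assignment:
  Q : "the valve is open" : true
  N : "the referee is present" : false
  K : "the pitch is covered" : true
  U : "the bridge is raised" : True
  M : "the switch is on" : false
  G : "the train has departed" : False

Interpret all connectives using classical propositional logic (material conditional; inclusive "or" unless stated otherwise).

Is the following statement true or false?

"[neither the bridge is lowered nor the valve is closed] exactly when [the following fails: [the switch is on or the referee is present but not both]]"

true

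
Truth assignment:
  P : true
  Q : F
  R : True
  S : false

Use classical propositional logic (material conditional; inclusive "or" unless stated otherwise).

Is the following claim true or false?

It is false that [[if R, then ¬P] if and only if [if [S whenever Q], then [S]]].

Formalization: ~((R -> ~P) <-> ((Q -> S) -> S))

~P = ~T = F
R -> ~P = T -> F = F
Q -> S = F -> F = T
(Q -> S) -> S = T -> F = F
(R -> ~P) <-> ((Q -> S) -> S) = F <-> F = T
~((R -> ~P) <-> ((Q -> S) -> S)) = ~T = F

False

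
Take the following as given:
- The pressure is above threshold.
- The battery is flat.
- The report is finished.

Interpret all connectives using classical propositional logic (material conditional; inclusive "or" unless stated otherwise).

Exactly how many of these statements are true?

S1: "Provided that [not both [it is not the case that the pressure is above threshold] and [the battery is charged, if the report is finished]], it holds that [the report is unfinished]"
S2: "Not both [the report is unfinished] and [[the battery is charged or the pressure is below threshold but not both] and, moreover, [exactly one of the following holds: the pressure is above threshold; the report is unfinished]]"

1

Let P = "the pressure is above threshold" (T), R = "the report is finished" (T), Q = "the battery is charged" (F).

S1: This is (~P nand (R -> Q)) -> ~R.

~P = ~T = F
R -> Q = T -> F = F
~P nand (R -> Q) = F nand F = T
~R = ~T = F
(~P nand (R -> Q)) -> ~R = T -> F = F
Hence S1 is false.

S2: Formalization: ~R nand ((Q xor ~P) & (P xor ~R))

~R = ~T = F
~P = ~T = F
Q xor ~P = F xor F = F
~R = ~T = F
P xor ~R = T xor F = T
(Q xor ~P) & (P xor ~R) = F & T = F
~R nand ((Q xor ~P) & (P xor ~R)) = F nand F = T
So S2 is true.

Count: 1.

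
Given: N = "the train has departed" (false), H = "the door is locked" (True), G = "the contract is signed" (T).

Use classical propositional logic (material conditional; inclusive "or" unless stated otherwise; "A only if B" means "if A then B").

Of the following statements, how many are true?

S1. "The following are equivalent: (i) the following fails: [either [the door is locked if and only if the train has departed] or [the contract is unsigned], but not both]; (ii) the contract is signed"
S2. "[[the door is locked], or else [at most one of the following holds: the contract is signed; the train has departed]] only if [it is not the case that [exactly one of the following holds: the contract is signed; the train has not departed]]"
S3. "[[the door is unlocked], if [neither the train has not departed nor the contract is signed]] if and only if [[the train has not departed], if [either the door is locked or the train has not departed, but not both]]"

3

S1: Formalization: not ((H iff N) xor not G) iff G

H iff N = True iff False = False
not G = not True = False
(H iff N) xor not G = False xor False = False
not ((H iff N) xor not G) = not False = True
not ((H iff N) xor not G) iff G = True iff True = True
Hence S1 is true.

S2: In symbols: (H or (G nand N)) -> not (G xor not N)

G nand N = True nand False = True
H or (G nand N) = True or True = True
not N = not False = True
G xor not N = True xor True = False
not (G xor not N) = not False = True
(H or (G nand N)) -> not (G xor not N) = True -> True = True
So S2 is true.

S3: In symbols: ((not N nor G) -> not H) iff ((H xor not N) -> not N)

not N = not False = True
not N nor G = True nor True = False
not H = not True = False
(not N nor G) -> not H = False -> False = True
not N = not False = True
H xor not N = True xor True = False
not N = not False = True
(H xor not N) -> not N = False -> True = True
((not N nor G) -> not H) iff ((H xor not N) -> not N) = True iff True = True
So S3 is true.

3 of the 3 statements are true (S1, S2, S3).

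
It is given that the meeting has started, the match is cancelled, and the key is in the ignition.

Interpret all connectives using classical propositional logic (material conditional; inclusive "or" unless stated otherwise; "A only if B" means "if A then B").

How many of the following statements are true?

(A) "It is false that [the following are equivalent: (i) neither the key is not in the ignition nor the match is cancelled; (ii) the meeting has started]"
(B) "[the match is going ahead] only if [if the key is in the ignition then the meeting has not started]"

Let N = "the key is in the ignition" (True), H = "the match is cancelled" (True), W = "the meeting has started" (True).

(A): This is not ((not N nor H) iff W).

not N = not True = False
not N nor H = False nor True = False
(not N nor H) iff W = False iff True = False
not ((not N nor H) iff W) = not False = True
Hence (A) is true.

(B): This is not H -> (N -> not W).

not H = not True = False
not W = not True = False
N -> not W = True -> False = False
not H -> (N -> not W) = False -> False = True
Hence (B) is true.

Count: 2.

2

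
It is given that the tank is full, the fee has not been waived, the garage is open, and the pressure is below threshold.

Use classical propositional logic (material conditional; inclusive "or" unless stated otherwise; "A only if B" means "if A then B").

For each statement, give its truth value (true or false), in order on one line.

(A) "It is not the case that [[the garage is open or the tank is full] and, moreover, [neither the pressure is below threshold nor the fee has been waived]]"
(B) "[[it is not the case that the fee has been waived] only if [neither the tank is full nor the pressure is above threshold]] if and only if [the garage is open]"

(A) True, (B) False

Let R = "the garage is closed" (F), P = "the tank is full" (T), S = "the pressure is above threshold" (F), Q = "the fee has been waived" (F).

(A): This is ¬((¬R ∨ P) ∧ (¬S ↓ Q)).

¬R = ¬F = T
¬R ∨ P = T ∨ T = T
¬S = ¬F = T
¬S ↓ Q = T ↓ F = F
(¬R ∨ P) ∧ (¬S ↓ Q) = T ∧ F = F
¬((¬R ∨ P) ∧ (¬S ↓ Q)) = ¬F = T
So (A) is true.

(B): This is (¬Q → (P ↓ S)) ↔ ¬R.

¬Q = ¬F = T
P ↓ S = T ↓ F = F
¬Q → (P ↓ S) = T → F = F
¬R = ¬F = T
(¬Q → (P ↓ S)) ↔ ¬R = F ↔ T = F
So (B) is false.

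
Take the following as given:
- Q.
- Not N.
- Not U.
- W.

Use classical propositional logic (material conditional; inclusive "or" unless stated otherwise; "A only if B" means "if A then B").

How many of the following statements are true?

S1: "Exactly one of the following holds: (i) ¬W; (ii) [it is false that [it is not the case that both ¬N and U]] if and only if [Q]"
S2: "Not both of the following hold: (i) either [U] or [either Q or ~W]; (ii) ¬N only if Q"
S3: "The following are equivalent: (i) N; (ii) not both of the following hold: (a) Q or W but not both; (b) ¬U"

0

S1: Parsed as ¬W ⊕ (¬(¬N ↑ U) ↔ Q)

¬W = ¬T = F
¬N = ¬F = T
¬N ↑ U = T ↑ F = T
¬(¬N ↑ U) = ¬T = F
¬(¬N ↑ U) ↔ Q = F ↔ T = F
¬W ⊕ (¬(¬N ↑ U) ↔ Q) = F ⊕ F = F
Thus S1 is false.

S2: This is (U ∨ (Q ∨ ¬W)) ↑ (¬N → Q).

¬W = ¬T = F
Q ∨ ¬W = T ∨ F = T
U ∨ (Q ∨ ¬W) = F ∨ T = T
¬N = ¬F = T
¬N → Q = T → T = T
(U ∨ (Q ∨ ¬W)) ↑ (¬N → Q) = T ↑ T = F
Hence S2 is false.

S3: This is N ↔ ((Q ⊕ W) ↑ ¬U).

Q ⊕ W = T ⊕ T = F
¬U = ¬F = T
(Q ⊕ W) ↑ ¬U = F ↑ T = T
N ↔ ((Q ⊕ W) ↑ ¬U) = F ↔ T = F
So S3 is false.

True statements: 0 (none).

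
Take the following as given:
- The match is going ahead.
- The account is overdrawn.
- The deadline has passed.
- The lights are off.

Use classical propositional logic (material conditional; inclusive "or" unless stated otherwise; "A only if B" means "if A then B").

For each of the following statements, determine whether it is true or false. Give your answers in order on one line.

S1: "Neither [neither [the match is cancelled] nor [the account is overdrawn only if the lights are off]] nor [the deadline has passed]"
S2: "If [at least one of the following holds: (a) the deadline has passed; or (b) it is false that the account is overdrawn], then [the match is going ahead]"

Let M = "the match is cancelled" (F), U = "the account is overdrawn" (T), R = "the lights are on" (F), H = "the deadline has passed" (T).

S1: Formalization: (M ↓ (U → ¬R)) ↓ H

¬R = ¬F = T
U → ¬R = T → T = T
M ↓ (U → ¬R) = F ↓ T = F
(M ↓ (U → ¬R)) ↓ H = F ↓ T = F
Hence S1 is false.

S2: This is (H ∨ ¬U) → ¬M.

¬U = ¬T = F
H ∨ ¬U = T ∨ F = T
¬M = ¬F = T
(H ∨ ¬U) → ¬M = T → T = T
Thus S2 is true.

S1 F; S2 T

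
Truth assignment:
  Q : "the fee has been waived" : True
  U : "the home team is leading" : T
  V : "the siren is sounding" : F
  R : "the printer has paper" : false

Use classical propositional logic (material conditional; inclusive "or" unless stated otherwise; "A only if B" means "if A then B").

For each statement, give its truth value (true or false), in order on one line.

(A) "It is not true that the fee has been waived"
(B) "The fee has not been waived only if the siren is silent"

(A) false, (B) true

(A): Formalization: not Q

not Q = not True = False
So (A) is false.

(B): Parsed as not Q -> not V

not Q = not True = False
not V = not False = True
not Q -> not V = False -> True = True
So (B) is true.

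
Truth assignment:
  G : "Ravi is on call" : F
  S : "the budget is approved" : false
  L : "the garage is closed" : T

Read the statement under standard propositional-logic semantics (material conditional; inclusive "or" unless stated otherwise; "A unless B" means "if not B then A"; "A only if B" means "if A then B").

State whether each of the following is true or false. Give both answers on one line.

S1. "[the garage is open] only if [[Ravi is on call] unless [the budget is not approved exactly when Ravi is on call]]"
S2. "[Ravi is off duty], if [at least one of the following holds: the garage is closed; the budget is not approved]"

S1: Formalization: ¬L → (G ∨ (¬S ↔ G))

¬L = ¬T = F
¬S = ¬F = T
¬S ↔ G = T ↔ F = F
G ∨ (¬S ↔ G) = F ∨ F = F
¬L → (G ∨ (¬S ↔ G)) = F → F = T
Thus S1 is true.

S2: Parsed as (L ∨ ¬S) → ¬G

¬S = ¬F = T
L ∨ ¬S = T ∨ T = T
¬G = ¬F = T
(L ∨ ¬S) → ¬G = T → T = T
Thus S2 is true.

S1 true, S2 true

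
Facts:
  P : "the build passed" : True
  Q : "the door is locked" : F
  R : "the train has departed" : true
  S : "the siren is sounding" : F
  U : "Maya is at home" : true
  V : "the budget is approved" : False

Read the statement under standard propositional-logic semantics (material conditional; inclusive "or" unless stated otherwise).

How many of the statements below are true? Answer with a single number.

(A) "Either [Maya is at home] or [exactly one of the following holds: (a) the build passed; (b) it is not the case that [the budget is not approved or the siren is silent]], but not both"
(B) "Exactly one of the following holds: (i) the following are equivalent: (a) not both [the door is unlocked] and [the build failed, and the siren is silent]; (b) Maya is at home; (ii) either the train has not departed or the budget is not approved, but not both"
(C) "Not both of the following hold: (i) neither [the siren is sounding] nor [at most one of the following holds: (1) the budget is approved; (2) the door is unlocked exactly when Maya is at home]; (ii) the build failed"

(A): Parsed as U xor (P xor not (not V or not S))

not V = not False = True
not S = not False = True
not V or not S = True or True = True
not (not V or not S) = not True = False
P xor not (not V or not S) = True xor False = True
U xor (P xor not (not V or not S)) = True xor True = False
Thus (A) is false.

(B): Parsed as ((not Q nand (not P and not S)) iff U) xor (not R xor not V)

not Q = not False = True
not P = not True = False
not S = not False = True
not P and not S = False and True = False
not Q nand (not P and not S) = True nand False = True
(not Q nand (not P and not S)) iff U = True iff True = True
not R = not True = False
not V = not False = True
not R xor not V = False xor True = True
((not Q nand (not P and not S)) iff U) xor (not R xor not V) = True xor True = False
Hence (B) is false.

(C): In symbols: (S nor (V nand (not Q iff U))) nand not P

not Q = not False = True
not Q iff U = True iff True = True
V nand (not Q iff U) = False nand True = True
S nor (V nand (not Q iff U)) = False nor True = False
not P = not True = False
(S nor (V nand (not Q iff U))) nand not P = False nand False = True
Thus (C) is true.

True statements: 1 ((C)).

1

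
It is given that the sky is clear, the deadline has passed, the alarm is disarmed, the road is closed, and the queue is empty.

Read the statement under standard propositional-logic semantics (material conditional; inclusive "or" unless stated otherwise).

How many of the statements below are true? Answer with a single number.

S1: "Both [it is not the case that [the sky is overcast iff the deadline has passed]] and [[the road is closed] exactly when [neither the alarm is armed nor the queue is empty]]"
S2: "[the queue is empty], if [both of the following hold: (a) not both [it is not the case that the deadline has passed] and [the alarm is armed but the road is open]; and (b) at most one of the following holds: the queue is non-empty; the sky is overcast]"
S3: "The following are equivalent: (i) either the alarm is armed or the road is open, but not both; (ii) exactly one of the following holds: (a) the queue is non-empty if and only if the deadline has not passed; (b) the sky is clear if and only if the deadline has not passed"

1

Let P = "the sky is overcast" (F), S = "the deadline has passed" (T), N = "the road is closed" (T), Q = "the alarm is armed" (F), M = "the queue is empty" (T).

S1: In symbols: ~(P <-> S) & (N <-> (Q nor M))

P <-> S = F <-> T = F
~(P <-> S) = ~F = T
Q nor M = F nor T = F
N <-> (Q nor M) = T <-> F = F
~(P <-> S) & (N <-> (Q nor M)) = T & F = F
Hence S1 is false.

S2: Parsed as ((~S nand (Q & ~N)) & (~M nand P)) -> M

~S = ~T = F
~N = ~T = F
Q & ~N = F & F = F
~S nand (Q & ~N) = F nand F = T
~M = ~T = F
~M nand P = F nand F = T
(~S nand (Q & ~N)) & (~M nand P) = T & T = T
((~S nand (Q & ~N)) & (~M nand P)) -> M = T -> T = T
Hence S2 is true.

S3: Formalization: (Q xor ~N) <-> ((~M <-> ~S) xor (~P <-> ~S))

~N = ~T = F
Q xor ~N = F xor F = F
~M = ~T = F
~S = ~T = F
~M <-> ~S = F <-> F = T
~P = ~F = T
~S = ~T = F
~P <-> ~S = T <-> F = F
(~M <-> ~S) xor (~P <-> ~S) = T xor F = T
(Q xor ~N) <-> ((~M <-> ~S) xor (~P <-> ~S)) = F <-> T = F
So S3 is false.

1 of the 3 statements is true.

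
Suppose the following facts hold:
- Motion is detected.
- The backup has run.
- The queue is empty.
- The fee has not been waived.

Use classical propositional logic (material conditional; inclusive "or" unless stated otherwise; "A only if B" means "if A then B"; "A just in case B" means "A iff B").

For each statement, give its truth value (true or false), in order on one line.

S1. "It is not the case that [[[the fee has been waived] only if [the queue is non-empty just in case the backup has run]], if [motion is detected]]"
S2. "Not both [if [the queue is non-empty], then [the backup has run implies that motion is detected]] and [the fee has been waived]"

Let D = "motion is detected" (T), R = "the fee has been waived" (F), K = "the queue is empty" (T), G = "the backup has run" (T).

S1: Formalization: ¬(D → (R → (¬K ↔ G)))

¬K = ¬T = F
¬K ↔ G = F ↔ T = F
R → (¬K ↔ G) = F → F = T
D → (R → (¬K ↔ G)) = T → T = T
¬(D → (R → (¬K ↔ G))) = ¬T = F
Thus S1 is false.

S2: In symbols: (¬K → (G → D)) ↑ R

¬K = ¬T = F
G → D = T → T = T
¬K → (G → D) = F → T = T
(¬K → (G → D)) ↑ R = T ↑ F = T
So S2 is true.

S1 F; S2 T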